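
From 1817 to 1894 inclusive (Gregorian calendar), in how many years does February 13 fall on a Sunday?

Track February 13's weekday year by year (advancing +1, or +2 across a Feb 29):
  1817: Thu  1818: Fri (+1)  1819: Sat (+1)  1820: Sun (+1) ✓  1821: Tue (+2)
  1822: Wed (+1)  1823: Thu (+1)  1824: Fri (+1)  1825: Sun (+2) ✓  1826: Mon (+1)
  1827: Tue (+1)  1828: Wed (+1)  1829: Fri (+2)  1830: Sat (+1)  … (50 more years) …
  1881: Sun (+2) ✓  1882: Mon (+1)  1883: Tue (+1)  1884: Wed (+1)  1885: Fri (+2)
  1886: Sat (+1)  1887: Sun (+1) ✓  1888: Mon (+1)  1889: Wed (+2)  1890: Thu (+1)
  1891: Fri (+1)  1892: Sat (+1)  1893: Mon (+2)  1894: Tue (+1)
Sunday years: 1820, 1825, 1831, 1842, 1848, 1853, 1859, 1870, 1876, 1881, 1887 — 11 in total.

11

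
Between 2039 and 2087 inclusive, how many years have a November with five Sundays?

November has 30 days; it has five Sundays when Sunday falls among the first (month-length − 28) days — i.e. when November 1 is one of Sunday/Saturday.
November 1 by year: 2039:Tue 2040:Thu 2041:Fri 2042:Sat✓ 2043:Sun✓ 2044:Tue 2045:Wed 2046:Thu 2047:Fri 2048:Sun✓ 2049:Mon 2050:Tue 2051:Wed 2052:Fri 2053:Sat✓ …(19 more)… 2073:Wed 2074:Thu 2075:Fri 2076:Sun✓ 2077:Mon 2078:Tue 2079:Wed 2080:Fri 2081:Sat✓ 2082:Sun✓ 2083:Mon 2084:Wed 2085:Thu 2086:Fri 2087:Sat✓
Years with five Sundays: 2042, 2043, 2048, 2053, 2054, 2059, 2064, 2065, 2070, 2071, 2076, 2081, 2082, 2087 → 14.

14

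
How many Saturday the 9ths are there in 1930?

1

Check the 9th of each month of 1930: Jan 9: Thu, Feb 9: Sun, Mar 9: Sun, Apr 9: Wed, May 9: Fri, Jun 9: Mon, Jul 9: Wed, Aug 9: Sat, Sep 9: Tue, Oct 9: Thu, Nov 9: Sun, Dec 9: Tue.
Saturday occurs in August — 1 month.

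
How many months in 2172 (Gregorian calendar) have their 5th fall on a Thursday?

2

Check the 5th of each month of 2172: Jan 5: Sun, Feb 5: Wed, Mar 5: Thu, Apr 5: Sun, May 5: Tue, Jun 5: Fri, Jul 5: Sun, Aug 5: Wed, Sep 5: Sat, Oct 5: Mon, Nov 5: Thu, Dec 5: Sat.
Thursday occurs in March, November — 2 months.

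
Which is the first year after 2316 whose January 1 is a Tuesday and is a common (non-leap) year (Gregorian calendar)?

Jan 1 advances by 2 weekdays after a leap year and by 1 after a common year.
2316: Jan 1 is Saturday (leap).
2317: Monday
2318: Tuesday
2318 begins on a Tuesday and is a common year.

2318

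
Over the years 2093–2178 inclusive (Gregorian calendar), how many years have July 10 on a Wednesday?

12

Track July 10's weekday year by year (advancing +1, or +2 across a Feb 29):
  2093: Fri  2094: Sat (+1)  2095: Sun (+1)  2096: Tue (+2)  2097: Wed (+1) ✓
  2098: Thu (+1)  2099: Fri (+1)  2100: Sat (+1)  2101: Sun (+1)  2102: Mon (+1)
  2103: Tue (+1)  2104: Thu (+2)  2105: Fri (+1)  2106: Sat (+1)  … (58 more years) …
  2165: Wed (+1) ✓  2166: Thu (+1)  2167: Fri (+1)  2168: Sun (+2)  2169: Mon (+1)
  2170: Tue (+1)  2171: Wed (+1) ✓  2172: Fri (+2)  2173: Sat (+1)  2174: Sun (+1)
  2175: Mon (+1)  2176: Wed (+2) ✓  2177: Thu (+1)  2178: Fri (+1)
Wednesday years: 2097, 2109, 2115, 2120, 2126, 2137, 2143, 2148, 2154, 2165, 2171, 2176 — 12 in total.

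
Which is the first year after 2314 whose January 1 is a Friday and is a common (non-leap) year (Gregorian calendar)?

2315

Jan 1 advances by 2 weekdays after a leap year and by 1 after a common year.
2314: Jan 1 is Thursday.
2315: Friday
2315 begins on a Friday and is a common year.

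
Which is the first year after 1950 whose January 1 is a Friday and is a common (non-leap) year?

Jan 1 advances by 2 weekdays after a leap year and by 1 after a common year.
1950: Jan 1 is Sunday.
1951: Monday
1952: Tuesday (leap)
1953: Thursday
1954: Friday
1954 begins on a Friday and is a common year.

1954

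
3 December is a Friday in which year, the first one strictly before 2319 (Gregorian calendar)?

From one year to the next, a fixed date's weekday advances by 1, or by 2 when a Feb 29 lies between the two dates.
2319: December 3 is Wednesday.
2318: Tuesday (−1)
2317: Monday (−1)
2316: Sunday (−1)
2315: Friday (−2)
3 December falls on a Friday in 2315.

2315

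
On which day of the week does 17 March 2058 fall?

Sunday

January 1, 2058 is a Tuesday.
March 17 is day 76 of the year, i.e. 75 days after Jan 1.
75 mod 7 = 5, so advance 5 weekdays from Tuesday: Sunday.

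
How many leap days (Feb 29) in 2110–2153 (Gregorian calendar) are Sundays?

Leap years in 2110–2153: 11 of them.
Feb 29 weekday advances by 5 (mod 7) from one leap year to the next four years later (or differs when a century non-leap intervenes).
Leap-day weekdays: 2112:Mon 2116:Sat 2120:Thu 2124:Tue 2128:Sun✓ 2132:Fri 2136:Wed 2140:Mon 2144:Sat 2148:Thu 2152:Tue
Sunday: 2128 → 1.

1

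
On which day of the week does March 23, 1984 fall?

Friday

January 1, 1984 is a Sunday.
March 23 is day 83 of the year, i.e. 82 days after Jan 1.
82 mod 7 = 5, so advance 5 weekdays from Sunday: Friday.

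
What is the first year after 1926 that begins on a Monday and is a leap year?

Jan 1 advances by 2 weekdays after a leap year and by 1 after a common year.
1926: Jan 1 is Friday.
1927: Saturday
1928: Sunday (leap)
1929: Tuesday
1930: Wednesday
1931: Thursday
1932: Friday (leap)
1933: Sunday
1934: Monday
1935: Tuesday
1936: Wednesday (leap)
1937: Friday
1938: Saturday
1939: Sunday
1940: Monday (leap)
1940 begins on a Monday and is a leap year.

1940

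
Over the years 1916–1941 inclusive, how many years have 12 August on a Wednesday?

3

Track 12 August's weekday year by year (advancing +1, or +2 across a Feb 29):
  1916: Sat  1917: Sun (+1)  1918: Mon (+1)  1919: Tue (+1)  1920: Thu (+2)
  1921: Fri (+1)  1922: Sat (+1)  1923: Sun (+1)  1924: Tue (+2)  1925: Wed (+1) ✓
  1926: Thu (+1)  1927: Fri (+1)  1928: Sun (+2)  1929: Mon (+1)  1930: Tue (+1)
  1931: Wed (+1) ✓  1932: Fri (+2)  1933: Sat (+1)  1934: Sun (+1)  1935: Mon (+1)
  1936: Wed (+2) ✓  1937: Thu (+1)  1938: Fri (+1)  1939: Sat (+1)  1940: Mon (+2)
  1941: Tue (+1)
Wednesday years: 1925, 1931, 1936 — 3 in total.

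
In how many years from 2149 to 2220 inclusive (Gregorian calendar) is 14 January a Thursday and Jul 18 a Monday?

Check each year's weekday for 14 January and Jul 18:
  2149: Tue/Fri  2150: Wed/Sat  2151: Thu/Sun  2152: Fri/Tue  2153: Sun/Wed  2154: Mon/Thu  2155: Tue/Fri  2156: Wed/Sun  2157: Fri/Mon  2158: Sat/Tue  2159: Sun/Wed  2160: Mon/Fri  2161: Wed/Sat  2162: Thu/Sun  …(44 more)…  2207: Wed/Sat  2208: Thu/Mon ✓  2209: Sat/Tue  2210: Sun/Wed  2211: Mon/Thu  2212: Tue/Sat  2213: Thu/Sun  2214: Fri/Mon  2215: Sat/Tue  2216: Sun/Thu  2217: Tue/Fri  2218: Wed/Sat  2219: Thu/Sun  2220: Fri/Tue
Both conditions hold in: 2168, 2196, 2208 — 3.

3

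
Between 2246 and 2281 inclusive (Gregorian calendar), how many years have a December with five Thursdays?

16

December has 31 days; it has five Thursdays when Thursday falls among the first (month-length − 28) days — i.e. when December 1 is one of Thursday/Wednesday/Tuesday.
December 1 by year: 2246:Tue✓ 2247:Wed✓ 2248:Fri 2249:Sat 2250:Sun 2251:Mon 2252:Wed✓ 2253:Thu✓ 2254:Fri 2255:Sat 2256:Mon 2257:Tue✓ 2258:Wed✓ 2259:Thu✓ 2260:Sat …(6 more)… 2267:Sun 2268:Tue✓ 2269:Wed✓ 2270:Thu✓ 2271:Fri 2272:Sun 2273:Mon 2274:Tue✓ 2275:Wed✓ 2276:Fri 2277:Sat 2278:Sun 2279:Mon 2280:Wed✓ 2281:Thu✓
Years with five Thursdays: 2246, 2247, 2252, 2253, 2257, 2258, 2259, 2263, 2264, 2268, 2269, 2270, 2274, 2275, 2280, 2281 → 16.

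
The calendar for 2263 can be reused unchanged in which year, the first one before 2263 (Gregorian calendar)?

2257

Two years share a calendar iff Jan 1 falls on the same weekday and both are leap or both are common. 2263: Jan 1 is Thursday, common year.
2262: Jan 1 Wednesday, common
2261: Jan 1 Tuesday, common
2260: Jan 1 Sunday, leap
2259: Jan 1 Saturday, common
2258: Jan 1 Friday, common
2257: Jan 1 Thursday, common
2257 matches on both conditions.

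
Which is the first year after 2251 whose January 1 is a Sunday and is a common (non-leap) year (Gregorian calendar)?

Jan 1 advances by 2 weekdays after a leap year and by 1 after a common year.
2251: Jan 1 is Wednesday.
2252: Thursday (leap)
2253: Saturday
2254: Sunday
2254 begins on a Sunday and is a common year.

2254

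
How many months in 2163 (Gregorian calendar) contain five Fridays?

4

A month of length L has five Fridays iff its first Friday is on day ≤ L−28 (so day 1–3 in a 31-day month, 1–2 in a 30-day month, day 1 in a leap February).
Checking each month of 2163: Jan starts Sat (31d); Feb starts Tue (28d); Mar starts Tue (31d); Apr starts Fri (30d) ✓; May starts Sun (31d); Jun starts Wed (30d); Jul starts Fri (31d) ✓; Aug starts Mon (31d); Sep starts Thu (30d) ✓; Oct starts Sat (31d); Nov starts Tue (30d); Dec starts Thu (31d) ✓.
Five-Friday months: April, July, September, December → 4.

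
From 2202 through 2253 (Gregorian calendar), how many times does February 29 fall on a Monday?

Leap years in 2202–2253: 13 of them.
Feb 29 weekday advances by 5 (mod 7) from one leap year to the next four years later (or differs when a century non-leap intervenes).
Leap-day weekdays: 2204:Wed 2208:Mon✓ 2212:Sat 2216:Thu 2220:Tue 2224:Sun 2228:Fri 2232:Wed 2236:Mon✓ 2240:Sat 2244:Thu 2248:Tue 2252:Sun
Monday: 2208, 2236 → 2.

2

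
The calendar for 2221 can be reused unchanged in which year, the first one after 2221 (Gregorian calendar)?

Two years share a calendar iff Jan 1 falls on the same weekday and both are leap or both are common. 2221: Jan 1 is Monday, common year.
2222: Jan 1 Tuesday, common
2223: Jan 1 Wednesday, common
2224: Jan 1 Thursday, leap
2225: Jan 1 Saturday, common
2226: Jan 1 Sunday, common
2227: Jan 1 Monday, common
2227 matches on both conditions.

2227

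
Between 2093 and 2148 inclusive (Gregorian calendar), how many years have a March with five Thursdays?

24

March has 31 days; it has five Thursdays when Thursday falls among the first (month-length − 28) days — i.e. when March 1 is one of Thursday/Wednesday/Tuesday.
March 1 by year: 2093:Sun 2094:Mon 2095:Tue✓ 2096:Thu✓ 2097:Fri 2098:Sat 2099:Sun 2100:Mon 2101:Tue✓ 2102:Wed✓ 2103:Thu✓ 2104:Sat 2105:Sun 2106:Mon 2107:Tue✓ …(26 more)… 2134:Mon 2135:Tue✓ 2136:Thu✓ 2137:Fri 2138:Sat 2139:Sun 2140:Tue✓ 2141:Wed✓ 2142:Thu✓ 2143:Fri 2144:Sun 2145:Mon 2146:Tue✓ 2147:Wed✓ 2148:Fri
Years with five Thursdays: 2095, 2096, 2101, 2102, 2103, 2107, 2108, 2112, 2113, 2114, 2118, 2119, 2124, 2125, 2129, 2130, 2131, 2135, 2136, 2140, 2141, 2142, 2146, 2147 → 24.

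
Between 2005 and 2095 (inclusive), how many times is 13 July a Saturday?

12

Track 13 July's weekday year by year (advancing +1, or +2 across a Feb 29):
  2005: Wed  2006: Thu (+1)  2007: Fri (+1)  2008: Sun (+2)  2009: Mon (+1)
  2010: Tue (+1)  2011: Wed (+1)  2012: Fri (+2)  2013: Sat (+1) ✓  2014: Sun (+1)
  2015: Mon (+1)  2016: Wed (+2)  2017: Thu (+1)  2018: Fri (+1)  … (63 more years) …
  2082: Mon (+1)  2083: Tue (+1)  2084: Thu (+2)  2085: Fri (+1)  2086: Sat (+1) ✓
  2087: Sun (+1)  2088: Tue (+2)  2089: Wed (+1)  2090: Thu (+1)  2091: Fri (+1)
  2092: Sun (+2)  2093: Mon (+1)  2094: Tue (+1)  2095: Wed (+1)
Saturday years: 2013, 2019, 2024, 2030, 2041, 2047, 2052, 2058, 2069, 2075, 2080, 2086 — 12 in total.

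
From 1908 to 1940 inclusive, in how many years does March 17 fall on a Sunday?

Track March 17's weekday year by year (advancing +1, or +2 across a Feb 29):
  1908: Tue  1909: Wed (+1)  1910: Thu (+1)  1911: Fri (+1)  1912: Sun (+2) ✓
  1913: Mon (+1)  1914: Tue (+1)  1915: Wed (+1)  1916: Fri (+2)  1917: Sat (+1)
  1918: Sun (+1) ✓  1919: Mon (+1)  1920: Wed (+2)  1921: Thu (+1)  … (5 more years) …
  1927: Thu (+1)  1928: Sat (+2)  1929: Sun (+1) ✓  1930: Mon (+1)  1931: Tue (+1)
  1932: Thu (+2)  1933: Fri (+1)  1934: Sat (+1)  1935: Sun (+1) ✓  1936: Tue (+2)
  1937: Wed (+1)  1938: Thu (+1)  1939: Fri (+1)  1940: Sun (+2) ✓
Sunday years: 1912, 1918, 1929, 1935, 1940 — 5 in total.

5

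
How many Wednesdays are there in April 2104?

5

April 2104 has 30 days and begins on Tuesday.
The first Wednesday is April 2.
Wednesdays fall on 2, 9, 16, 23, 30 — that's 5.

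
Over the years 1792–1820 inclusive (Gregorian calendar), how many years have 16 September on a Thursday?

Track 16 September's weekday year by year (advancing +1, or +2 across a Feb 29):
  1792: Sun  1793: Mon (+1)  1794: Tue (+1)  1795: Wed (+1)  1796: Fri (+2)
  1797: Sat (+1)  1798: Sun (+1)  1799: Mon (+1)  1800: Tue (+1)  1801: Wed (+1)
  1802: Thu (+1) ✓  1803: Fri (+1)  1804: Sun (+2)  1805: Mon (+1)  1806: Tue (+1)
  1807: Wed (+1)  1808: Fri (+2)  1809: Sat (+1)  1810: Sun (+1)  1811: Mon (+1)
  1812: Wed (+2)  1813: Thu (+1) ✓  1814: Fri (+1)  1815: Sat (+1)  1816: Mon (+2)
  1817: Tue (+1)  1818: Wed (+1)  1819: Thu (+1) ✓  1820: Sat (+2)
Thursday years: 1802, 1813, 1819 — 3 in total.

3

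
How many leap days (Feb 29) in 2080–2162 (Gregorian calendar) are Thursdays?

3

Leap years in 2080–2162: 20 of them.
Feb 29 weekday advances by 5 (mod 7) from one leap year to the next four years later (or differs when a century non-leap intervenes).
Leap-day weekdays: 2080:Thu✓ 2084:Tue 2088:Sun 2092:Fri 2096:Wed 2104:Fri 2108:Wed 2112:Mon 2116:Sat 2120:Thu✓ 2124:Tue 2128:Sun 2132:Fri 2136:Wed 2140:Mon 2144:Sat 2148:Thu✓ 2152:Tue 2156:Sun 2160:Fri
Thursday: 2080, 2120, 2148 → 3.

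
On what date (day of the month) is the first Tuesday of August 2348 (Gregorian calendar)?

August 1, 2348 is a Sunday, so the first Tuesday is the 3rd.
The first Tuesday is 3 + 0 = 3.

3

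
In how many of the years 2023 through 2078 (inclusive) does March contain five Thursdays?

March has 31 days; it has five Thursdays when Thursday falls among the first (month-length − 28) days — i.e. when March 1 is one of Thursday/Wednesday/Tuesday.
March 1 by year: 2023:Wed✓ 2024:Fri 2025:Sat 2026:Sun 2027:Mon 2028:Wed✓ 2029:Thu✓ 2030:Fri 2031:Sat 2032:Mon 2033:Tue✓ 2034:Wed✓ 2035:Thu✓ 2036:Sat 2037:Sun …(26 more)… 2064:Sat 2065:Sun 2066:Mon 2067:Tue✓ 2068:Thu✓ 2069:Fri 2070:Sat 2071:Sun 2072:Tue✓ 2073:Wed✓ 2074:Thu✓ 2075:Fri 2076:Sun 2077:Mon 2078:Tue✓
Years with five Thursdays: 2023, 2028, 2029, 2033, 2034, 2035, 2039, 2040, 2044, 2045, 2046, 2050, 2051, 2056, 2057, 2061, 2062, 2063, 2067, 2068, 2072, 2073, 2074, 2078 → 24.

24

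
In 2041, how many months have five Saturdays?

A month of length L has five Saturdays iff its first Saturday is on day ≤ L−28 (so day 1–3 in a 31-day month, 1–2 in a 30-day month, day 1 in a leap February).
Checking each month of 2041: Jan starts Tue (31d); Feb starts Fri (28d); Mar starts Fri (31d) ✓; Apr starts Mon (30d); May starts Wed (31d); Jun starts Sat (30d) ✓; Jul starts Mon (31d); Aug starts Thu (31d) ✓; Sep starts Sun (30d); Oct starts Tue (31d); Nov starts Fri (30d) ✓; Dec starts Sun (31d).
Five-Saturday months: March, June, August, November → 4.

4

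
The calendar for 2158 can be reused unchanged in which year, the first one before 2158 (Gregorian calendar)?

Two years share a calendar iff Jan 1 falls on the same weekday and both are leap or both are common. 2158: Jan 1 is Sunday, common year.
2157: Jan 1 Saturday, common
2156: Jan 1 Thursday, leap
2155: Jan 1 Wednesday, common
2154: Jan 1 Tuesday, common
2153: Jan 1 Monday, common
2152: Jan 1 Saturday, leap
2151: Jan 1 Friday, common
2150: Jan 1 Thursday, common
2149: Jan 1 Wednesday, common
2148: Jan 1 Monday, leap
2147: Jan 1 Sunday, common
2147 matches on both conditions.

2147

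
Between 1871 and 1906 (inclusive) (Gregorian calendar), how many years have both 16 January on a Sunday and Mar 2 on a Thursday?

1

Check each year's weekday for 16 January and Mar 2:
  1871: Mon/Thu  1872: Tue/Sat  1873: Thu/Sun  1874: Fri/Mon  1875: Sat/Tue  1876: Sun/Thu ✓  1877: Tue/Fri  1878: Wed/Sat  1879: Thu/Sun  1880: Fri/Tue  1881: Sun/Wed  1882: Mon/Thu  1883: Tue/Fri  1884: Wed/Sun  …(8 more)…  1893: Mon/Thu  1894: Tue/Fri  1895: Wed/Sat  1896: Thu/Mon  1897: Sat/Tue  1898: Sun/Wed  1899: Mon/Thu  1900: Tue/Fri  1901: Wed/Sat  1902: Thu/Sun  1903: Fri/Mon  1904: Sat/Wed  1905: Mon/Thu  1906: Tue/Fri
Both conditions hold in: 1876 — 1.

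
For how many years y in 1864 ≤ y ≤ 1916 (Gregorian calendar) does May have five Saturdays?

May has 31 days; it has five Saturdays when Saturday falls among the first (month-length − 28) days — i.e. when May 1 is one of Saturday/Friday/Thursday.
May 1 by year: 1864:Sun 1865:Mon 1866:Tue 1867:Wed 1868:Fri✓ 1869:Sat✓ 1870:Sun 1871:Mon 1872:Wed 1873:Thu✓ 1874:Fri✓ 1875:Sat✓ 1876:Mon 1877:Tue 1878:Wed …(23 more)… 1902:Thu✓ 1903:Fri✓ 1904:Sun 1905:Mon 1906:Tue 1907:Wed 1908:Fri✓ 1909:Sat✓ 1910:Sun 1911:Mon 1912:Wed 1913:Thu✓ 1914:Fri✓ 1915:Sat✓ 1916:Mon
Years with five Saturdays: 1868, 1869, 1873, 1874, 1875, 1879, 1880, 1884, 1885, 1886, 1890, 1891, 1896, 1897, 1902, 1903, 1908, 1909, 1913, 1914, 1915 → 21.

21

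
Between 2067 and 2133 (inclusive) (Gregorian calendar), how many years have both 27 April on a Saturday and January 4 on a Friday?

Check each year's weekday for 27 April and January 4:
  2067: Wed/Tue  2068: Fri/Wed  2069: Sat/Fri ✓  2070: Sun/Sat  2071: Mon/Sun  2072: Wed/Mon  2073: Thu/Wed  2074: Fri/Thu  2075: Sat/Fri ✓  2076: Mon/Sat  2077: Tue/Mon  2078: Wed/Tue  2079: Thu/Wed  2080: Sat/Thu  …(39 more)…  2120: Sat/Thu  2121: Sun/Sat  2122: Mon/Sun  2123: Tue/Mon  2124: Thu/Tue  2125: Fri/Thu  2126: Sat/Fri ✓  2127: Sun/Sat  2128: Tue/Sun  2129: Wed/Tue  2130: Thu/Wed  2131: Fri/Thu  2132: Sun/Fri  2133: Mon/Sun
Both conditions hold in: 2069, 2075, 2086, 2097, 2109, 2115, 2126 — 7.

7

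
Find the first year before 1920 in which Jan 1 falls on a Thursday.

1914

Jan 1 advances by 2 weekdays after a leap year and by 1 after a common year.
1920: Jan 1 is Thursday (leap).
1919: Wednesday
1918: Tuesday
1917: Monday
1916: Saturday (leap)
1915: Friday
1914: Thursday
1914 begins on a Thursday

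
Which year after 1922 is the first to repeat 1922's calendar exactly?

Two years share a calendar iff Jan 1 falls on the same weekday and both are leap or both are common. 1922: Jan 1 is Sunday, common year.
1923: Jan 1 Monday, common
1924: Jan 1 Tuesday, leap
1925: Jan 1 Thursday, common
1926: Jan 1 Friday, common
1927: Jan 1 Saturday, common
1928: Jan 1 Sunday, leap
1929: Jan 1 Tuesday, common
1930: Jan 1 Wednesday, common
1931: Jan 1 Thursday, common
1932: Jan 1 Friday, leap
1933: Jan 1 Sunday, common
1933 matches on both conditions.

1933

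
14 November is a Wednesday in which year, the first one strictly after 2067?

2068

From one year to the next, a fixed date's weekday advances by 1, or by 2 when a Feb 29 lies between the two dates.
2067: November 14 is Monday.
2068: Wednesday (+2)
14 November falls on a Wednesday in 2068.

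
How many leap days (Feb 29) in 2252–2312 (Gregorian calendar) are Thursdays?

Leap years in 2252–2312: 15 of them.
Feb 29 weekday advances by 5 (mod 7) from one leap year to the next four years later (or differs when a century non-leap intervenes).
Leap-day weekdays: 2252:Sun 2256:Fri 2260:Wed 2264:Mon 2268:Sat 2272:Thu✓ 2276:Tue 2280:Sun 2284:Fri 2288:Wed 2292:Mon 2296:Sat 2304:Mon 2308:Sat 2312:Thu✓
Thursday: 2272, 2312 → 2.

2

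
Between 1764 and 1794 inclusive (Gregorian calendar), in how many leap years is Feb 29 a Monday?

Leap years in 1764–1794: 8 of them.
Feb 29 weekday advances by 5 (mod 7) from one leap year to the next four years later (or differs when a century non-leap intervenes).
Leap-day weekdays: 1764:Wed 1768:Mon✓ 1772:Sat 1776:Thu 1780:Tue 1784:Sun 1788:Fri 1792:Wed
Monday: 1768 → 1.

1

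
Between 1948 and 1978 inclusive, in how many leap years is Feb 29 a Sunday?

2

Leap years in 1948–1978: 8 of them.
Feb 29 weekday advances by 5 (mod 7) from one leap year to the next four years later (or differs when a century non-leap intervenes).
Leap-day weekdays: 1948:Sun✓ 1952:Fri 1956:Wed 1960:Mon 1964:Sat 1968:Thu 1972:Tue 1976:Sun✓
Sunday: 1948, 1976 → 2.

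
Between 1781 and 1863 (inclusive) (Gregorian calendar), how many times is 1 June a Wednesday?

Track 1 June's weekday year by year (advancing +1, or +2 across a Feb 29):
  1781: Fri  1782: Sat (+1)  1783: Sun (+1)  1784: Tue (+2)  1785: Wed (+1) ✓
  1786: Thu (+1)  1787: Fri (+1)  1788: Sun (+2)  1789: Mon (+1)  1790: Tue (+1)
  1791: Wed (+1) ✓  1792: Fri (+2)  1793: Sat (+1)  1794: Sun (+1)  … (55 more years) …
  1850: Sat (+1)  1851: Sun (+1)  1852: Tue (+2)  1853: Wed (+1) ✓  1854: Thu (+1)
  1855: Fri (+1)  1856: Sun (+2)  1857: Mon (+1)  1858: Tue (+1)  1859: Wed (+1) ✓
  1860: Fri (+2)  1861: Sat (+1)  1862: Sun (+1)  1863: Mon (+1)
Wednesday years: 1785, 1791, 1796, 1803, 1808, 1814, 1825, 1831, 1836, 1842, 1853, 1859 — 12 in total.

12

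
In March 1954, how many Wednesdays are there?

5

March 1954 has 31 days and begins on Monday.
The first Wednesday is March 3.
Wednesdays fall on 3, 10, 17, 24, 31 — that's 5.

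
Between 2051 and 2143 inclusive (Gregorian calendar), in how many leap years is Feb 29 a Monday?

Leap years in 2051–2143: 22 of them.
Feb 29 weekday advances by 5 (mod 7) from one leap year to the next four years later (or differs when a century non-leap intervenes).
Leap-day weekdays: 2052:Thu 2056:Tue 2060:Sun 2064:Fri 2068:Wed 2072:Mon✓ 2076:Sat 2080:Thu 2084:Tue 2088:Sun 2092:Fri 2096:Wed 2104:Fri 2108:Wed 2112:Mon✓ 2116:Sat 2120:Thu 2124:Tue 2128:Sun 2132:Fri 2136:Wed 2140:Mon✓
Monday: 2072, 2112, 2140 → 3.

3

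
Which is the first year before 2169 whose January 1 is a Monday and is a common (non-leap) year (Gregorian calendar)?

Jan 1 advances by 2 weekdays after a leap year and by 1 after a common year.
2169: Jan 1 is Sunday.
2168: Friday (leap)
2167: Thursday
2166: Wednesday
2165: Tuesday
2164: Sunday (leap)
2163: Saturday
2162: Friday
2161: Thursday
2160: Tuesday (leap)
2159: Monday
2159 begins on a Monday and is a common year.

2159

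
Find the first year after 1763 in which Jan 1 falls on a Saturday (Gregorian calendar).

1774

Jan 1 advances by 2 weekdays after a leap year and by 1 after a common year.
1763: Jan 1 is Saturday.
1764: Sunday (leap)
1765: Tuesday
1766: Wednesday
1767: Thursday
1768: Friday (leap)
1769: Sunday
1770: Monday
1771: Tuesday
1772: Wednesday (leap)
1773: Friday
1774: Saturday
1774 begins on a Saturday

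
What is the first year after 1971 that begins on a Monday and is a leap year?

1996

Jan 1 advances by 2 weekdays after a leap year and by 1 after a common year.
1971: Jan 1 is Friday.
1972: Saturday (leap)
1973: Monday
1974: Tuesday
1975: Wednesday
1976: Thursday (leap)
1977: Saturday
1978: Sunday
1979: Monday
1980: Tuesday (leap)
1981: Thursday
1982: Friday
1983: Saturday
1984: Sunday (leap)
1985: Tuesday
1986: Wednesday
1987: Thursday
1988: Friday (leap)
1989: Sunday
1990: Monday
1991: Tuesday
1992: Wednesday (leap)
1993: Friday
1994: Saturday
1995: Sunday
1996: Monday (leap)
1996 begins on a Monday and is a leap year.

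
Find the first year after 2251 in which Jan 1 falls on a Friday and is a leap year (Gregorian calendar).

Jan 1 advances by 2 weekdays after a leap year and by 1 after a common year.
2251: Jan 1 is Wednesday.
2252: Thursday (leap)
2253: Saturday
2254: Sunday
2255: Monday
2256: Tuesday (leap)
2257: Thursday
2258: Friday
2259: Saturday
2260: Sunday (leap)
2261: Tuesday
2262: Wednesday
2263: Thursday
2264: Friday (leap)
2264 begins on a Friday and is a leap year.

2264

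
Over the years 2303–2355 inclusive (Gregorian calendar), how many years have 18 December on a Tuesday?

Track 18 December's weekday year by year (advancing +1, or +2 across a Feb 29):
  2303: Fri  2304: Sun (+2)  2305: Mon (+1)  2306: Tue (+1) ✓  2307: Wed (+1)
  2308: Fri (+2)  2309: Sat (+1)  2310: Sun (+1)  2311: Mon (+1)  2312: Wed (+2)
  2313: Thu (+1)  2314: Fri (+1)  2315: Sat (+1)  2316: Mon (+2)  … (25 more years) …
  2342: Fri (+1)  2343: Sat (+1)  2344: Mon (+2)  2345: Tue (+1) ✓  2346: Wed (+1)
  2347: Thu (+1)  2348: Sat (+2)  2349: Sun (+1)  2350: Mon (+1)  2351: Tue (+1) ✓
  2352: Thu (+2)  2353: Fri (+1)  2354: Sat (+1)  2355: Sun (+1)
Tuesday years: 2306, 2317, 2323, 2328, 2334, 2345, 2351 — 7 in total.

7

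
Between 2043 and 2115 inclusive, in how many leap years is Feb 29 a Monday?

Leap years in 2043–2115: 17 of them.
Feb 29 weekday advances by 5 (mod 7) from one leap year to the next four years later (or differs when a century non-leap intervenes).
Leap-day weekdays: 2044:Mon✓ 2048:Sat 2052:Thu 2056:Tue 2060:Sun 2064:Fri 2068:Wed 2072:Mon✓ 2076:Sat 2080:Thu 2084:Tue 2088:Sun 2092:Fri 2096:Wed 2104:Fri 2108:Wed 2112:Mon✓
Monday: 2044, 2072, 2112 → 3.

3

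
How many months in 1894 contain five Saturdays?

A month of length L has five Saturdays iff its first Saturday is on day ≤ L−28 (so day 1–3 in a 31-day month, 1–2 in a 30-day month, day 1 in a leap February).
Checking each month of 1894: Jan starts Mon (31d); Feb starts Thu (28d); Mar starts Thu (31d) ✓; Apr starts Sun (30d); May starts Tue (31d); Jun starts Fri (30d) ✓; Jul starts Sun (31d); Aug starts Wed (31d); Sep starts Sat (30d) ✓; Oct starts Mon (31d); Nov starts Thu (30d); Dec starts Sat (31d) ✓.
Five-Saturday months: March, June, September, December → 4.

4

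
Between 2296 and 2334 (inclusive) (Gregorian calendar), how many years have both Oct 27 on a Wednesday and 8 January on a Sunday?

Check each year's weekday for Oct 27 and 8 January:
  2296: Tue/Wed  2297: Wed/Fri  2298: Thu/Sat  2299: Fri/Sun  2300: Sat/Mon  2301: Sun/Tue  2302: Mon/Wed  2303: Tue/Thu  2304: Thu/Fri  2305: Fri/Sun  2306: Sat/Mon  2307: Sun/Tue  2308: Tue/Wed  2309: Wed/Fri  …(11 more)…  2321: Thu/Sat  2322: Fri/Sun  2323: Sat/Mon  2324: Mon/Tue  2325: Tue/Thu  2326: Wed/Fri  2327: Thu/Sat  2328: Sat/Sun  2329: Sun/Tue  2330: Mon/Wed  2331: Tue/Thu  2332: Thu/Fri  2333: Fri/Sun  2334: Sat/Mon
Both conditions hold in: no year — 0.

0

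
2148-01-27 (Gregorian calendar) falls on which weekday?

Saturday

January 1, 2148 is a Monday.
January 27 is day 27 of the year, i.e. 26 days after Jan 1.
26 mod 7 = 5, so advance 5 weekdays from Monday: Saturday.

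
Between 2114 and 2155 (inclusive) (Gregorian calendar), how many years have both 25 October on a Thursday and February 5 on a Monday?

Check each year's weekday for 25 October and February 5:
  2114: Thu/Mon ✓  2115: Fri/Tue  2116: Sun/Wed  2117: Mon/Fri  2118: Tue/Sat  2119: Wed/Sun  2120: Fri/Mon  2121: Sat/Wed  2122: Sun/Thu  2123: Mon/Fri  2124: Wed/Sat  2125: Thu/Mon ✓  2126: Fri/Tue  2127: Sat/Wed  …(14 more)…  2142: Thu/Mon ✓  2143: Fri/Tue  2144: Sun/Wed  2145: Mon/Fri  2146: Tue/Sat  2147: Wed/Sun  2148: Fri/Mon  2149: Sat/Wed  2150: Sun/Thu  2151: Mon/Fri  2152: Wed/Sat  2153: Thu/Mon ✓  2154: Fri/Tue  2155: Sat/Wed
Both conditions hold in: 2114, 2125, 2131, 2142, 2153 — 5.

5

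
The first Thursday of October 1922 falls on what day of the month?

5

October 1, 1922 is a Sunday, so the first Thursday is the 5th.
The first Thursday is 5 + 0 = 5.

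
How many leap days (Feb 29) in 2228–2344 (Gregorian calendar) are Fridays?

4

Leap years in 2228–2344: 29 of them.
Feb 29 weekday advances by 5 (mod 7) from one leap year to the next four years later (or differs when a century non-leap intervenes).
Leap-day weekdays: 2228:Fri✓ 2232:Wed 2236:Mon 2240:Sat 2244:Thu 2248:Tue 2252:Sun 2256:Fri✓ 2260:Wed 2264:Mon 2268:Sat 2272:Thu 2276:Tue …(3 more)… 2292:Mon 2296:Sat 2304:Mon 2308:Sat 2312:Thu 2316:Tue 2320:Sun 2324:Fri✓ 2328:Wed 2332:Mon 2336:Sat 2340:Thu 2344:Tue
Friday: 2228, 2256, 2284, 2324 → 4.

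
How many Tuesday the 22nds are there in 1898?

3

Check the 22nd of each month of 1898: Jan 22: Sat, Feb 22: Tue, Mar 22: Tue, Apr 22: Fri, May 22: Sun, Jun 22: Wed, Jul 22: Fri, Aug 22: Mon, Sep 22: Thu, Oct 22: Sat, Nov 22: Tue, Dec 22: Thu.
Tuesday occurs in February, March, November — 3 months.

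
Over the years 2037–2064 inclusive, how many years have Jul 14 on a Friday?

Track Jul 14's weekday year by year (advancing +1, or +2 across a Feb 29):
  2037: Tue  2038: Wed (+1)  2039: Thu (+1)  2040: Sat (+2)  2041: Sun (+1)
  2042: Mon (+1)  2043: Tue (+1)  2044: Thu (+2)  2045: Fri (+1) ✓  2046: Sat (+1)
  2047: Sun (+1)  2048: Tue (+2)  2049: Wed (+1)  2050: Thu (+1)  2051: Fri (+1) ✓
  2052: Sun (+2)  2053: Mon (+1)  2054: Tue (+1)  2055: Wed (+1)  2056: Fri (+2) ✓
  2057: Sat (+1)  2058: Sun (+1)  2059: Mon (+1)  2060: Wed (+2)  2061: Thu (+1)
  2062: Fri (+1) ✓  2063: Sat (+1)  2064: Mon (+2)
Friday years: 2045, 2051, 2056, 2062 — 4 in total.

4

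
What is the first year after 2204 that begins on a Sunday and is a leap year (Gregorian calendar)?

2232

Jan 1 advances by 2 weekdays after a leap year and by 1 after a common year.
2204: Jan 1 is Sunday (leap).
2205: Tuesday
2206: Wednesday
2207: Thursday
2208: Friday (leap)
2209: Sunday
2210: Monday
2211: Tuesday
2212: Wednesday (leap)
2213: Friday
2214: Saturday
2215: Sunday
2216: Monday (leap)
2217: Wednesday
2218: Thursday
2219: Friday
2220: Saturday (leap)
2221: Monday
2222: Tuesday
2223: Wednesday
2224: Thursday (leap)
2225: Saturday
2226: Sunday
2227: Monday
2228: Tuesday (leap)
2229: Thursday
2230: Friday
2231: Saturday
2232: Sunday (leap)
2232 begins on a Sunday and is a leap year.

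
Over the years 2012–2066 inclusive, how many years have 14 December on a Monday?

8

Track 14 December's weekday year by year (advancing +1, or +2 across a Feb 29):
  2012: Fri  2013: Sat (+1)  2014: Sun (+1)  2015: Mon (+1) ✓  2016: Wed (+2)
  2017: Thu (+1)  2018: Fri (+1)  2019: Sat (+1)  2020: Mon (+2) ✓  2021: Tue (+1)
  2022: Wed (+1)  2023: Thu (+1)  2024: Sat (+2)  2025: Sun (+1)  … (27 more years) …
  2053: Sun (+1)  2054: Mon (+1) ✓  2055: Tue (+1)  2056: Thu (+2)  2057: Fri (+1)
  2058: Sat (+1)  2059: Sun (+1)  2060: Tue (+2)  2061: Wed (+1)  2062: Thu (+1)
  2063: Fri (+1)  2064: Sun (+2)  2065: Mon (+1) ✓  2066: Tue (+1)
Monday years: 2015, 2020, 2026, 2037, 2043, 2048, 2054, 2065 — 8 in total.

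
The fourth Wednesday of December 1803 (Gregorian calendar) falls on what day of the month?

December 1, 1803 is a Thursday, so the first Wednesday is the 7th.
The fourth Wednesday is 7 + 21 = 28.

28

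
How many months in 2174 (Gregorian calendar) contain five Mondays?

4

A month of length L has five Mondays iff its first Monday is on day ≤ L−28 (so day 1–3 in a 31-day month, 1–2 in a 30-day month, day 1 in a leap February).
Checking each month of 2174: Jan starts Sat (31d) ✓; Feb starts Tue (28d); Mar starts Tue (31d); Apr starts Fri (30d); May starts Sun (31d) ✓; Jun starts Wed (30d); Jul starts Fri (31d); Aug starts Mon (31d) ✓; Sep starts Thu (30d); Oct starts Sat (31d) ✓; Nov starts Tue (30d); Dec starts Thu (31d).
Five-Monday months: January, May, August, October → 4.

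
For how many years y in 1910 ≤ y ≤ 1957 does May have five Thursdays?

May has 31 days; it has five Thursdays when Thursday falls among the first (month-length − 28) days — i.e. when May 1 is one of Thursday/Wednesday/Tuesday.
May 1 by year: 1910:Sun 1911:Mon 1912:Wed✓ 1913:Thu✓ 1914:Fri 1915:Sat 1916:Mon 1917:Tue✓ 1918:Wed✓ 1919:Thu✓ 1920:Sat 1921:Sun 1922:Mon 1923:Tue✓ 1924:Thu✓ …(18 more)… 1943:Sat 1944:Mon 1945:Tue✓ 1946:Wed✓ 1947:Thu✓ 1948:Sat 1949:Sun 1950:Mon 1951:Tue✓ 1952:Thu✓ 1953:Fri 1954:Sat 1955:Sun 1956:Tue✓ 1957:Wed✓
Years with five Thursdays: 1912, 1913, 1917, 1918, 1919, 1923, 1924, 1928, 1929, 1930, 1934, 1935, 1940, 1941, 1945, 1946, 1947, 1951, 1952, 1956, 1957 → 21.

21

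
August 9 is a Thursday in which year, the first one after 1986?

From one year to the next, a fixed date's weekday advances by 1, or by 2 when a Feb 29 lies between the two dates.
1986: August 9 is Saturday.
1987: Sunday (+1)
1988: Tuesday (+2)
1989: Wednesday (+1)
1990: Thursday (+1)
August 9 falls on a Thursday in 1990.

1990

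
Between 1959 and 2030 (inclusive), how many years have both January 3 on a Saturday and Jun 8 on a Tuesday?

2

Check each year's weekday for January 3 and Jun 8:
  1959: Sat/Mon  1960: Sun/Wed  1961: Tue/Thu  1962: Wed/Fri  1963: Thu/Sat  1964: Fri/Mon  1965: Sun/Tue  1966: Mon/Wed  1967: Tue/Thu  1968: Wed/Sat  1969: Fri/Sun  1970: Sat/Mon  1971: Sun/Tue  1972: Mon/Thu  …(44 more)…  2017: Tue/Thu  2018: Wed/Fri  2019: Thu/Sat  2020: Fri/Mon  2021: Sun/Tue  2022: Mon/Wed  2023: Tue/Thu  2024: Wed/Sat  2025: Fri/Sun  2026: Sat/Mon  2027: Sun/Tue  2028: Mon/Thu  2029: Wed/Fri  2030: Thu/Sat
Both conditions hold in: 1976, 2004 — 2.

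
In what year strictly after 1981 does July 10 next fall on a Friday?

1987

From one year to the next, a fixed date's weekday advances by 1, or by 2 when a Feb 29 lies between the two dates.
1981: July 10 is Friday.
1982: Saturday (+1)
1983: Sunday (+1)
1984: Tuesday (+2)
1985: Wednesday (+1)
1986: Thursday (+1)
1987: Friday (+1)
July 10 falls on a Friday in 1987.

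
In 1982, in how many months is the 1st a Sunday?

1

Check the 1st of each month of 1982: Jan 1: Fri, Feb 1: Mon, Mar 1: Mon, Apr 1: Thu, May 1: Sat, Jun 1: Tue, Jul 1: Thu, Aug 1: Sun, Sep 1: Wed, Oct 1: Fri, Nov 1: Mon, Dec 1: Wed.
Sunday occurs in August — 1 month.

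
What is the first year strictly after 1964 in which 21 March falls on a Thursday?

1968

From one year to the next, a fixed date's weekday advances by 1, or by 2 when a Feb 29 lies between the two dates.
1964: March 21 is Saturday.
1965: Sunday (+1)
1966: Monday (+1)
1967: Tuesday (+1)
1968: Thursday (+2)
21 March falls on a Thursday in 1968.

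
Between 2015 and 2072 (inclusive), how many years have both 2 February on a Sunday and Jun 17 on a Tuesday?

Check each year's weekday for 2 February and Jun 17:
  2015: Mon/Wed  2016: Tue/Fri  2017: Thu/Sat  2018: Fri/Sun  2019: Sat/Mon  2020: Sun/Wed  2021: Tue/Thu  2022: Wed/Fri  2023: Thu/Sat  2024: Fri/Mon  2025: Sun/Tue ✓  2026: Mon/Wed  2027: Tue/Thu  2028: Wed/Sat  …(30 more)…  2059: Sun/Tue ✓  2060: Mon/Thu  2061: Wed/Fri  2062: Thu/Sat  2063: Fri/Sun  2064: Sat/Tue  2065: Mon/Wed  2066: Tue/Thu  2067: Wed/Fri  2068: Thu/Sun  2069: Sat/Mon  2070: Sun/Tue ✓  2071: Mon/Wed  2072: Tue/Fri
Both conditions hold in: 2025, 2031, 2042, 2053, 2059, 2070 — 6.

6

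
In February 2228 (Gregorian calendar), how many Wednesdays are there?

4

February 2228 has 29 days and begins on Friday.
The first Wednesday is February 6.
Wednesdays fall on 6, 13, 20, 27 — that's 4.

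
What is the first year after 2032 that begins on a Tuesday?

Jan 1 advances by 2 weekdays after a leap year and by 1 after a common year.
2032: Jan 1 is Thursday (leap).
2033: Saturday
2034: Sunday
2035: Monday
2036: Tuesday (leap)
2036 begins on a Tuesday

2036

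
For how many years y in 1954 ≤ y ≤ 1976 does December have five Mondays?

10

December has 31 days; it has five Mondays when Monday falls among the first (month-length − 28) days — i.e. when December 1 is one of Monday/Sunday/Saturday.
December 1 by year: 1954:Wed 1955:Thu 1956:Sat✓ 1957:Sun✓ 1958:Mon✓ 1959:Tue 1960:Thu 1961:Fri 1962:Sat✓ 1963:Sun✓ 1964:Tue 1965:Wed 1966:Thu 1967:Fri 1968:Sun✓ 1969:Mon✓ 1970:Tue 1971:Wed 1972:Fri 1973:Sat✓ 1974:Sun✓ 1975:Mon✓ 1976:Wed
Years with five Mondays: 1956, 1957, 1958, 1962, 1963, 1968, 1969, 1973, 1974, 1975 → 10.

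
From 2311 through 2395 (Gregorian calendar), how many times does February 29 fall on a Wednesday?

3

Leap years in 2311–2395: 21 of them.
Feb 29 weekday advances by 5 (mod 7) from one leap year to the next four years later (or differs when a century non-leap intervenes).
Leap-day weekdays: 2312:Thu 2316:Tue 2320:Sun 2324:Fri 2328:Wed✓ 2332:Mon 2336:Sat 2340:Thu 2344:Tue 2348:Sun 2352:Fri 2356:Wed✓ 2360:Mon 2364:Sat 2368:Thu 2372:Tue 2376:Sun 2380:Fri 2384:Wed✓ 2388:Mon 2392:Sat
Wednesday: 2328, 2356, 2384 → 3.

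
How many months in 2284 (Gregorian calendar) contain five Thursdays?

4

A month of length L has five Thursdays iff its first Thursday is on day ≤ L−28 (so day 1–3 in a 31-day month, 1–2 in a 30-day month, day 1 in a leap February).
Checking each month of 2284: Jan starts Tue (31d) ✓; Feb starts Fri (29d); Mar starts Sat (31d); Apr starts Tue (30d); May starts Thu (31d) ✓; Jun starts Sun (30d); Jul starts Tue (31d) ✓; Aug starts Fri (31d); Sep starts Mon (30d); Oct starts Wed (31d) ✓; Nov starts Sat (30d); Dec starts Mon (31d).
Five-Thursday months: January, May, July, October → 4.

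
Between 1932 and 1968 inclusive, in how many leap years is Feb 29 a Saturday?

2

Leap years in 1932–1968: 10 of them.
Feb 29 weekday advances by 5 (mod 7) from one leap year to the next four years later (or differs when a century non-leap intervenes).
Leap-day weekdays: 1932:Mon 1936:Sat✓ 1940:Thu 1944:Tue 1948:Sun 1952:Fri 1956:Wed 1960:Mon 1964:Sat✓ 1968:Thu
Saturday: 1936, 1964 → 2.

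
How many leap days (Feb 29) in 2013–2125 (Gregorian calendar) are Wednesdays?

Leap years in 2013–2125: 27 of them.
Feb 29 weekday advances by 5 (mod 7) from one leap year to the next four years later (or differs when a century non-leap intervenes).
Leap-day weekdays: 2016:Mon 2020:Sat 2024:Thu 2028:Tue 2032:Sun 2036:Fri 2040:Wed✓ 2044:Mon 2048:Sat 2052:Thu 2056:Tue 2060:Sun 2064:Fri 2068:Wed✓ 2072:Mon 2076:Sat 2080:Thu 2084:Tue 2088:Sun 2092:Fri 2096:Wed✓ 2104:Fri 2108:Wed✓ 2112:Mon 2116:Sat 2120:Thu 2124:Tue
Wednesday: 2040, 2068, 2096, 2108 → 4.

4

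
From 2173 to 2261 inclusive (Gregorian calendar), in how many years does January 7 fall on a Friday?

13

Track January 7's weekday year by year (advancing +1, or +2 across a Feb 29):
  2173: Thu  2174: Fri (+1) ✓  2175: Sat (+1)  2176: Sun (+1)  2177: Tue (+2)
  2178: Wed (+1)  2179: Thu (+1)  2180: Fri (+1) ✓  2181: Sun (+2)  2182: Mon (+1)
  2183: Tue (+1)  2184: Wed (+1)  2185: Fri (+2) ✓  2186: Sat (+1)  … (61 more years) …
  2248: Fri (+1) ✓  2249: Sun (+2)  2250: Mon (+1)  2251: Tue (+1)  2252: Wed (+1)
  2253: Fri (+2) ✓  2254: Sat (+1)  2255: Sun (+1)  2256: Mon (+1)  2257: Wed (+2)
  2258: Thu (+1)  2259: Fri (+1) ✓  2260: Sat (+1)  2261: Mon (+2)
Friday years: 2174, 2180, 2185, 2191, 2203, 2214, 2220, 2225, 2231, 2242, 2248, 2253, 2259 — 13 in total.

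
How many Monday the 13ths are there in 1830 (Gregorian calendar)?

2

Check the 13th of each month of 1830: Jan 13: Wed, Feb 13: Sat, Mar 13: Sat, Apr 13: Tue, May 13: Thu, Jun 13: Sun, Jul 13: Tue, Aug 13: Fri, Sep 13: Mon, Oct 13: Wed, Nov 13: Sat, Dec 13: Mon.
Monday occurs in September, December — 2 months.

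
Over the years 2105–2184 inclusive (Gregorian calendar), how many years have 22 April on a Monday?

Track 22 April's weekday year by year (advancing +1, or +2 across a Feb 29):
  2105: Wed  2106: Thu (+1)  2107: Fri (+1)  2108: Sun (+2)  2109: Mon (+1) ✓
  2110: Tue (+1)  2111: Wed (+1)  2112: Fri (+2)  2113: Sat (+1)  2114: Sun (+1)
  2115: Mon (+1) ✓  2116: Wed (+2)  2117: Thu (+1)  2118: Fri (+1)  … (52 more years) …
  2171: Mon (+1) ✓  2172: Wed (+2)  2173: Thu (+1)  2174: Fri (+1)  2175: Sat (+1)
  2176: Mon (+2) ✓  2177: Tue (+1)  2178: Wed (+1)  2179: Thu (+1)  2180: Sat (+2)
  2181: Sun (+1)  2182: Mon (+1) ✓  2183: Tue (+1)  2184: Thu (+2)
Monday years: 2109, 2115, 2120, 2126, 2137, 2143, 2148, 2154, 2165, 2171, 2176, 2182 — 12 in total.

12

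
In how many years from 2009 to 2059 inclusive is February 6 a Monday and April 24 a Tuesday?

2

Check each year's weekday for February 6 and April 24:
  2009: Fri/Fri  2010: Sat/Sat  2011: Sun/Sun  2012: Mon/Tue ✓  2013: Wed/Wed  2014: Thu/Thu  2015: Fri/Fri  2016: Sat/Sun  2017: Mon/Mon  2018: Tue/Tue  2019: Wed/Wed  2020: Thu/Fri  2021: Sat/Sat  2022: Sun/Sun  …(23 more)…  2046: Tue/Tue  2047: Wed/Wed  2048: Thu/Fri  2049: Sat/Sat  2050: Sun/Sun  2051: Mon/Mon  2052: Tue/Wed  2053: Thu/Thu  2054: Fri/Fri  2055: Sat/Sat  2056: Sun/Mon  2057: Tue/Tue  2058: Wed/Wed  2059: Thu/Thu
Both conditions hold in: 2012, 2040 — 2.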